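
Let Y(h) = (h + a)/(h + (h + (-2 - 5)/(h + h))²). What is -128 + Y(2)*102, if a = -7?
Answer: -4128/11 ≈ -375.27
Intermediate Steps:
Y(h) = (-7 + h)/(h + (h - 7/(2*h))²) (Y(h) = (h - 7)/(h + (h + (-2 - 5)/(h + h))²) = (-7 + h)/(h + (h - 7*1/(2*h))²) = (-7 + h)/(h + (h - 7/(2*h))²))
-128 + Y(2)*102 = -128 + (4*2²*(-7 + 2)/((-7 + 2*2²)² + 4*2³))*102 = -128 + (4*4*(-5)/((-7 + 2*4)² + 4*8))*102 = -128 + (4*4*(-5)/((-7 + 8)² + 32))*102 = -128 + (4*4*(-5)/(1² + 32))*102 = -128 + (4*4*(-5)/(1 + 32))*102 = -128 + (4*4*(-5)/33)*102 = -128 + (4*4*(1/33)*(-5))*102 = -128 - 80/33*102 = -128 - 2720/11 = -4128/11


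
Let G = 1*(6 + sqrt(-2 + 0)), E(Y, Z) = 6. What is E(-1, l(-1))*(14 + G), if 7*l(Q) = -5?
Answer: 120 + 6*I*sqrt(2) ≈ 120.0 + 8.4853*I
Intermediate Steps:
l(Q) = -5/7 (l(Q) = (1/7)*(-5) = -5/7)
G = 6 + I*sqrt(2) (G = 1*(6 + sqrt(-2)) = 1*(6 + I*sqrt(2)) = 6 + I*sqrt(2) ≈ 6.0 + 1.4142*I)
E(-1, l(-1))*(14 + G) = 6*(14 + (6 + I*sqrt(2))) = 6*(20 + I*sqrt(2)) = 120 + 6*I*sqrt(2)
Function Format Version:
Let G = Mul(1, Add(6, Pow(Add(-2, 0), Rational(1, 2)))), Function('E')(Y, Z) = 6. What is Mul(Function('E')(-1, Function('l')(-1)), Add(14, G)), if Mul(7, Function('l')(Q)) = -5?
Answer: Add(120, Mul(6, I, Pow(2, Rational(1, 2)))) ≈ Add(120.00, Mul(8.4853, I))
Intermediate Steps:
Function('l')(Q) = Rational(-5, 7) (Function('l')(Q) = Mul(Rational(1, 7), -5) = Rational(-5, 7))
G = Add(6, Mul(I, Pow(2, Rational(1, 2)))) (G = Mul(1, Add(6, Pow(-2, Rational(1, 2)))) = Mul(1, Add(6, Mul(I, Pow(2, Rational(1, 2))))) = Add(6, Mul(I, Pow(2, Rational(1, 2)))) ≈ Add(6.0000, Mul(1.4142, I)))
Mul(Function('E')(-1, Function('l')(-1)), Add(14, G)) = Mul(6, Add(14, Add(6, Mul(I, Pow(2, Rational(1, 2)))))) = Mul(6, Add(20, Mul(I, Pow(2, Rational(1, 2))))) = Add(120, Mul(6, I, Pow(2, Rational(1, 2))))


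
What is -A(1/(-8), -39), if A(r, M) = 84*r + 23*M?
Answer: 1815/2 ≈ 907.50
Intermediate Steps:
A(r, M) = 23*M + 84*r
-A(1/(-8), -39) = -(23*(-39) + 84/(-8)) = -(-897 + 84*(-1/8)) = -(-897 - 21/2) = -1*(-1815/2) = 1815/2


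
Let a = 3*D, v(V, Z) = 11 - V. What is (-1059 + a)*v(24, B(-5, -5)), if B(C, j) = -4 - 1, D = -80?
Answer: 16887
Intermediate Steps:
B(C, j) = -5
a = -240 (a = 3*(-80) = -240)
(-1059 + a)*v(24, B(-5, -5)) = (-1059 - 240)*(11 - 1*24) = -1299*(11 - 24) = -1299*(-13) = 16887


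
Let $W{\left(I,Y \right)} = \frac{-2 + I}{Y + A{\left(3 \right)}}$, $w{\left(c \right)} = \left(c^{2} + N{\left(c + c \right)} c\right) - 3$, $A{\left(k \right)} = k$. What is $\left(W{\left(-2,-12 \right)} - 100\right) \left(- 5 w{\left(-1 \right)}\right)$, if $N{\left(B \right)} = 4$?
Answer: $- \frac{8960}{3} \approx -2986.7$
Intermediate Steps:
$w{\left(c \right)} = -3 + c^{2} + 4 c$ ($w{\left(c \right)} = \left(c^{2} + 4 c\right) - 3 = -3 + c^{2} + 4 c$)
$W{\left(I,Y \right)} = \frac{-2 + I}{3 + Y}$ ($W{\left(I,Y \right)} = \frac{-2 + I}{Y + 3} = \frac{-2 + I}{3 + Y}$)
$\left(W{\left(-2,-12 \right)} - 100\right) \left(- 5 w{\left(-1 \right)}\right) = \left(\frac{-2 - 2}{3 - 12} - 100\right) \left(- 5 \left(-3 + \left(-1\right)^{2} + 4 \left(-1\right)\right)\right) = \left(\frac{1}{-9} \left(-4\right) - 100\right) \left(- 5 \left(-3 + 1 - 4\right)\right) = \left(\left(- \frac{1}{9}\right) \left(-4\right) - 100\right) \left(\left(-5\right) \left(-6\right)\right) = \left(\frac{4}{9} - 100\right) 30 = \left(- \frac{896}{9}\right) 30 = - \frac{8960}{3}$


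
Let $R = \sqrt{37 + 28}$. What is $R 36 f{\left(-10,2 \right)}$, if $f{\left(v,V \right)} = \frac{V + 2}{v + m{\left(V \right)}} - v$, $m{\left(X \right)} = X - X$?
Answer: $\frac{1728 \sqrt{65}}{5} \approx 2786.3$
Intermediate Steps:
$m{\left(X \right)} = 0$
$R = \sqrt{65} \approx 8.0623$
$f{\left(v,V \right)} = - v + \frac{2 + V}{v}$ ($f{\left(v,V \right)} = \frac{V + 2}{v + 0} - v = \frac{2 + V}{v} - v = - v + \frac{2 + V}{v}$)
$R 36 f{\left(-10,2 \right)} = \sqrt{65} \cdot 36 \frac{2 + 2 - \left(-10\right)^{2}}{-10} = 36 \sqrt{65} \left(- \frac{2 + 2 - 100}{10}\right) = 36 \sqrt{65} \left(\left(- \frac{1}{10}\right) \left(-96\right)\right) = 36 \sqrt{65} \cdot \frac{48}{5} = \frac{1728 \sqrt{65}}{5}$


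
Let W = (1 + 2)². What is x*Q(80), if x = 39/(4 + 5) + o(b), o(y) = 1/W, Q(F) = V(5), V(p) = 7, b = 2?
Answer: 280/9 ≈ 31.111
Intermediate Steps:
W = 9 (W = 3² = 9)
Q(F) = 7
o(y) = ⅑ (o(y) = 1/9 = ⅑)
x = 40/9 (x = 39/(4 + 5) + ⅑ = 39/9 + ⅑ = 39*(⅑) + ⅑ = 13/3 + ⅑ = 40/9 ≈ 4.4444)
x*Q(80) = (40/9)*7 = 280/9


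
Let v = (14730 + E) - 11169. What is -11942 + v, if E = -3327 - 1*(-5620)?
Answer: -6088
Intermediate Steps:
E = 2293 (E = -3327 + 5620 = 2293)
v = 5854 (v = (14730 + 2293) - 11169 = 17023 - 11169 = 5854)
-11942 + v = -11942 + 5854 = -6088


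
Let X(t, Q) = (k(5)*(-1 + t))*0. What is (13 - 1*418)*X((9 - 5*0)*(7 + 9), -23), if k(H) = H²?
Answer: 0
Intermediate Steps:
X(t, Q) = 0 (X(t, Q) = (5²*(-1 + t))*0 = (25*(-1 + t))*0 = (-25 + 25*t)*0 = 0)
(13 - 1*418)*X((9 - 5*0)*(7 + 9), -23) = (13 - 1*418)*0 = (13 - 418)*0 = -405*0 = 0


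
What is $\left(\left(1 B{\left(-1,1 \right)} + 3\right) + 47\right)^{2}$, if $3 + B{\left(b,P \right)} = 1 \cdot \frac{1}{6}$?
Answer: $\frac{80089}{36} \approx 2224.7$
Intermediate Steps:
$B{\left(b,P \right)} = - \frac{17}{6}$ ($B{\left(b,P \right)} = -3 + 1 \cdot \frac{1}{6} = -3 + \frac{1}{6} = - \frac{17}{6}$)
$\left(\left(1 B{\left(-1,1 \right)} + 3\right) + 47\right)^{2} = \left(\left(1 \left(- \frac{17}{6}\right) + 3\right) + 47\right)^{2} = \left(\left(- \frac{17}{6} + 3\right) + 47\right)^{2} = \left(\frac{1}{6} + 47\right)^{2} = \left(\frac{283}{6}\right)^{2} = \frac{80089}{36}$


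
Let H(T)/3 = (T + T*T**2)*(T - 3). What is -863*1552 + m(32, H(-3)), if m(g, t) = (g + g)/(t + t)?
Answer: -180815752/135 ≈ -1.3394e+6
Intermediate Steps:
H(T) = 3*(-3 + T)*(T + T**3) (H(T) = 3*((T + T*T**2)*(T - 3)) = 3*((T + T**3)*(-3 + T)) = 3*((-3 + T)*(T + T**3)) = 3*(-3 + T)*(T + T**3))
m(g, t) = g/t (m(g, t) = (2*g)/((2*t)) = (2*g)*(1/(2*t)) = g/t)
-863*1552 + m(32, H(-3)) = -863*1552 + 32/((3*(-3)*(-3 - 3 + (-3)**3 - 3*(-3)**2))) = -1339376 + 32/((3*(-3)*(-3 - 3 - 27 - 3*9))) = -1339376 + 32/((3*(-3)*(-3 - 3 - 27 - 27))) = -1339376 + 32/((3*(-3)*(-60))) = -1339376 + 32/540 = -1339376 + 32*(1/540) = -1339376 + 8/135 = -180815752/135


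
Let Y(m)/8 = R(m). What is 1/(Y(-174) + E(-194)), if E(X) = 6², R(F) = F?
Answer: -1/1356 ≈ -0.00073746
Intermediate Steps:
E(X) = 36
Y(m) = 8*m
1/(Y(-174) + E(-194)) = 1/(8*(-174) + 36) = 1/(-1392 + 36) = 1/(-1356) = -1/1356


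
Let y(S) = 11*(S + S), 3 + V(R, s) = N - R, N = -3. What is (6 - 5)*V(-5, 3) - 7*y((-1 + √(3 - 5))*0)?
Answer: -1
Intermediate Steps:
V(R, s) = -6 - R (V(R, s) = -3 + (-3 - R) = -6 - R)
y(S) = 22*S (y(S) = 11*(2*S) = 22*S)
(6 - 5)*V(-5, 3) - 7*y((-1 + √(3 - 5))*0) = (6 - 5)*(-6 - 1*(-5)) - 154*(-1 + √(3 - 5))*0 = 1*(-6 + 5) - 154*(-1 + √(-2))*0 = 1*(-1) - 154*(-1 + I*√2)*0 = -1 - 154*0 = -1 - 7*0 = -1 + 0 = -1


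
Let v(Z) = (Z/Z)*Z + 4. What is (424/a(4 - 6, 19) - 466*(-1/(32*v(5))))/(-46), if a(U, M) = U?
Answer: 30295/6624 ≈ 4.5735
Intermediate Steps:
v(Z) = 4 + Z (v(Z) = 1*Z + 4 = Z + 4 = 4 + Z)
(424/a(4 - 6, 19) - 466*(-1/(32*v(5))))/(-46) = (424/(4 - 6) - 466*(-1/(32*(4 + 5))))/(-46) = (424/(-2) - 466/(9*(-32)))*(-1/46) = (424*(-½) - 466/(-288))*(-1/46) = (-212 - 466*(-1/288))*(-1/46) = (-212 + 233/144)*(-1/46) = -30295/144*(-1/46) = 30295/6624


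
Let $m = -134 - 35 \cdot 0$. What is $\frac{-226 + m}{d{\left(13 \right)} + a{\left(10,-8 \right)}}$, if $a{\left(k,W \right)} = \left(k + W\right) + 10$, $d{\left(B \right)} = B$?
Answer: $- \frac{72}{5} \approx -14.4$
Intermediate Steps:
$a{\left(k,W \right)} = 10 + W + k$ ($a{\left(k,W \right)} = \left(W + k\right) + 10 = 10 + W + k$)
$m = -134$ ($m = -134 - 0 = -134 + 0 = -134$)
$\frac{-226 + m}{d{\left(13 \right)} + a{\left(10,-8 \right)}} = \frac{-226 - 134}{13 + \left(10 - 8 + 10\right)} = - \frac{360}{13 + 12} = - \frac{360}{25} = \left(-360\right) \frac{1}{25} = - \frac{72}{5}$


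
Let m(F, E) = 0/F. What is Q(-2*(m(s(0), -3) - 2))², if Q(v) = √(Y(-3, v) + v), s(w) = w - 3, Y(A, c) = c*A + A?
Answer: -11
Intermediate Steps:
Y(A, c) = A + A*c (Y(A, c) = A*c + A = A + A*c)
s(w) = -3 + w
m(F, E) = 0
Q(v) = √(-3 - 2*v) (Q(v) = √(-3*(1 + v) + v) = √((-3 - 3*v) + v) = √(-3 - 2*v))
Q(-2*(m(s(0), -3) - 2))² = (√(-3 - (-4)*(0 - 2)))² = (√(-3 - (-4)*(-2)))² = (√(-3 - 2*4))² = (√(-3 - 8))² = (√(-11))² = (I*√11)² = -11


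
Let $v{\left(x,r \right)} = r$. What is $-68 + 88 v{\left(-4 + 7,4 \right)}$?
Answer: $284$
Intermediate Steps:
$-68 + 88 v{\left(-4 + 7,4 \right)} = -68 + 88 \cdot 4 = -68 + 352 = 284$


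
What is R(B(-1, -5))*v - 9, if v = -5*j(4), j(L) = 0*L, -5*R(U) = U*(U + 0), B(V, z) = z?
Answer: -9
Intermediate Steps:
R(U) = -U²/5 (R(U) = -U*(U + 0)/5 = -U*U/5 = -U²/5)
j(L) = 0
v = 0 (v = -5*0 = 0)
R(B(-1, -5))*v - 9 = -⅕*(-5)²*0 - 9 = -⅕*25*0 - 9 = -5*0 - 9 = 0 - 9 = -9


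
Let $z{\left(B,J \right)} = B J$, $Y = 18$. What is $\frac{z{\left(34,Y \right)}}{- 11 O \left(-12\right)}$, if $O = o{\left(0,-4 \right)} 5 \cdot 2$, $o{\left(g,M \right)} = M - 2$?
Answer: $- \frac{17}{220} \approx -0.077273$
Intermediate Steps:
$o{\left(g,M \right)} = -2 + M$ ($o{\left(g,M \right)} = M - 2 = -2 + M$)
$O = -60$ ($O = \left(-2 - 4\right) 5 \cdot 2 = \left(-6\right) 5 \cdot 2 = \left(-30\right) 2 = -60$)
$\frac{z{\left(34,Y \right)}}{- 11 O \left(-12\right)} = \frac{34 \cdot 18}{\left(-11\right) \left(-60\right) \left(-12\right)} = \frac{612}{660 \left(-12\right)} = \frac{612}{-7920} = 612 \left(- \frac{1}{7920}\right) = - \frac{17}{220}$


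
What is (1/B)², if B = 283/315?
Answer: 99225/80089 ≈ 1.2389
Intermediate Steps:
B = 283/315 (B = 283*(1/315) = 283/315 ≈ 0.89841)
(1/B)² = (1/(283/315))² = (315/283)² = 99225/80089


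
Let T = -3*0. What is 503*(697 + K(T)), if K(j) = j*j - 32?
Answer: 334495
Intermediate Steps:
T = 0
K(j) = -32 + j**2 (K(j) = j**2 - 32 = -32 + j**2)
503*(697 + K(T)) = 503*(697 + (-32 + 0**2)) = 503*(697 + (-32 + 0)) = 503*(697 - 32) = 503*665 = 334495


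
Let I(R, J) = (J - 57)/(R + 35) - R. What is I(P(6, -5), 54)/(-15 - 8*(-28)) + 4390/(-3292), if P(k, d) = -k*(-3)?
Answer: -2353567/1657522 ≈ -1.4199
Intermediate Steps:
P(k, d) = 3*k
I(R, J) = -R + (-57 + J)/(35 + R) (I(R, J) = (-57 + J)/(35 + R) - R = -R + (-57 + J)/(35 + R))
I(P(6, -5), 54)/(-15 - 8*(-28)) + 4390/(-3292) = ((-57 + 54 - (3*6)² - 105*6)/(35 + 3*6))/(-15 - 8*(-28)) + 4390/(-3292) = ((-57 + 54 - 1*18² - 35*18)/(35 + 18))/(-15 + 224) + 4390*(-1/3292) = ((-57 + 54 - 1*324 - 630)/53)/209 - 2195/1646 = ((-57 + 54 - 324 - 630)/53)*(1/209) - 2195/1646 = ((1/53)*(-957))*(1/209) - 2195/1646 = -957/53*1/209 - 2195/1646 = -87/1007 - 2195/1646 = -2353567/1657522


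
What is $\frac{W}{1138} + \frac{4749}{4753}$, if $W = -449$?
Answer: $\frac{3270265}{5408914} \approx 0.60461$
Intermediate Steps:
$\frac{W}{1138} + \frac{4749}{4753} = - \frac{449}{1138} + \frac{4749}{4753} = \frac{3270265}{5408914}$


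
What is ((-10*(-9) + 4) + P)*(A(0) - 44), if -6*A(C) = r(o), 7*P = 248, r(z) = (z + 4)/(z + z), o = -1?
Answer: -11325/2 ≈ -5662.5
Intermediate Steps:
r(z) = (4 + z)/(2*z) (r(z) = (4 + z)/((2*z)) = (4 + z)*(1/(2*z)) = (4 + z)/(2*z))
P = 248/7 (P = (1/7)*248 = 248/7 ≈ 35.429)
A(C) = 1/4 (A(C) = -(4 - 1)/(12*(-1)) = -(-1)*3/12 = -1/6*(-3/2) = 1/4)
((-10*(-9) + 4) + P)*(A(0) - 44) = ((-10*(-9) + 4) + 248/7)*(1/4 - 44) = ((90 + 4) + 248/7)*(-175/4) = (94 + 248/7)*(-175/4) = (906/7)*(-175/4) = -11325/2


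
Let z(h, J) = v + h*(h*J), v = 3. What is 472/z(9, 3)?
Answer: 236/123 ≈ 1.9187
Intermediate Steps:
z(h, J) = 3 + J*h² (z(h, J) = 3 + h*(h*J) = 3 + h*(J*h) = 3 + J*h²)
472/z(9, 3) = 472/(3 + 3*9²) = 472/(3 + 3*81) = 472/(3 + 243) = 472/246 = 472*(1/246) = 236/123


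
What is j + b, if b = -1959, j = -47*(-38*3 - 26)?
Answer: 4621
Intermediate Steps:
j = 6580 (j = -47*(-114 - 26) = -47*(-140) = 6580)
j + b = 6580 - 1959 = 4621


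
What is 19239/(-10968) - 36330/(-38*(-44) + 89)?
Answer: -48038591/2146072 ≈ -22.384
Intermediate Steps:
19239/(-10968) - 36330/(-38*(-44) + 89) = 19239*(-1/10968) - 36330/(1672 + 89) = -6413/3656 - 36330/1761 = -6413/3656 - 36330*1/1761 = -6413/3656 - 12110/587 = -48038591/2146072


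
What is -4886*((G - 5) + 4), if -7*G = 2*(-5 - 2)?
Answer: -4886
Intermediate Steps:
G = 2 (G = -2*(-5 - 2)/7 = -2*(-7)/7 = -⅐*(-14) = 2)
-4886*((G - 5) + 4) = -4886*((2 - 5) + 4) = -4886*(-3 + 4) = -4886*1 = -4886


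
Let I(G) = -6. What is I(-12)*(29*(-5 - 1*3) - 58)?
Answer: 1740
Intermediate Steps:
I(-12)*(29*(-5 - 1*3) - 58) = -6*(29*(-5 - 1*3) - 58) = -6*(29*(-5 - 3) - 58) = -6*(29*(-8) - 58) = -6*(-232 - 58) = -6*(-290) = 1740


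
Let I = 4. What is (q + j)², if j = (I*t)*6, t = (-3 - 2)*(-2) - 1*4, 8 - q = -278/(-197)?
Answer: 880071556/38809 ≈ 22677.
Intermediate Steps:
q = 1298/197 (q = 8 - (-1)*278/(-197) = 8 - (-1)*278*(-1/197) = 8 - (-1)*(-278)/197 = 8 - 1*278/197 = 8 - 278/197 = 1298/197 ≈ 6.5888)
t = 6 (t = -5*(-2) - 4 = 10 - 4 = 6)
j = 144 (j = (4*6)*6 = 24*6 = 144)
(q + j)² = (1298/197 + 144)² = (29666/197)² = 880071556/38809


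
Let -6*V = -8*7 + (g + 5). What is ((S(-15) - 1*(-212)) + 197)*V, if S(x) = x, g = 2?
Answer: 9653/3 ≈ 3217.7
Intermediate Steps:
V = 49/6 (V = -(-8*7 + (2 + 5))/6 = -(-56 + 7)/6 = -1/6*(-49) = 49/6 ≈ 8.1667)
((S(-15) - 1*(-212)) + 197)*V = ((-15 - 1*(-212)) + 197)*(49/6) = ((-15 + 212) + 197)*(49/6) = (197 + 197)*(49/6) = 394*(49/6) = 9653/3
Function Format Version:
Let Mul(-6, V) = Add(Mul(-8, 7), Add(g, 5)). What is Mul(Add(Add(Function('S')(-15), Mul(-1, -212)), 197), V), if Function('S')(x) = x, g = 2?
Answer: Rational(9653, 3) ≈ 3217.7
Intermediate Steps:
V = Rational(49, 6) (V = Mul(Rational(-1, 6), Add(Mul(-8, 7), Add(2, 5))) = Mul(Rational(-1, 6), Add(-56, 7)) = Mul(Rational(-1, 6), -49) = Rational(49, 6) ≈ 8.1667)
Mul(Add(Add(Function('S')(-15), Mul(-1, -212)), 197), V) = Mul(Add(Add(-15, Mul(-1, -212)), 197), Rational(49, 6)) = Mul(Add(Add(-15, 212), 197), Rational(49, 6)) = Mul(Add(197, 197), Rational(49, 6)) = Mul(394, Rational(49, 6)) = Rational(9653, 3)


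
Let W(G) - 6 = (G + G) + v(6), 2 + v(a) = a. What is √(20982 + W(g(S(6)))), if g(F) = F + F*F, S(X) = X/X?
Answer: 2*√5249 ≈ 144.90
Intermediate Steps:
S(X) = 1
v(a) = -2 + a
g(F) = F + F²
W(G) = 10 + 2*G (W(G) = 6 + ((G + G) + (-2 + 6)) = 6 + (2*G + 4) = 6 + (4 + 2*G) = 10 + 2*G)
√(20982 + W(g(S(6)))) = √(20982 + (10 + 2*(1*(1 + 1)))) = √(20982 + (10 + 2*(1*2))) = √(20982 + (10 + 2*2)) = √(20982 + (10 + 4)) = √(20982 + 14) = √20996 = 2*√5249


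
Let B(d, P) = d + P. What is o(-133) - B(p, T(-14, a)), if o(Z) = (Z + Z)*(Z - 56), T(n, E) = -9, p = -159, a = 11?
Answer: 50442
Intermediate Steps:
B(d, P) = P + d
o(Z) = 2*Z*(-56 + Z) (o(Z) = (2*Z)*(-56 + Z) = 2*Z*(-56 + Z))
o(-133) - B(p, T(-14, a)) = 2*(-133)*(-56 - 133) - (-9 - 159) = 2*(-133)*(-189) - 1*(-168) = 50274 + 168 = 50442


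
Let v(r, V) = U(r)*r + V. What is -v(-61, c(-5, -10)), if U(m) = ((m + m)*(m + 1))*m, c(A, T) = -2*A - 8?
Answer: -27237722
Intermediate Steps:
c(A, T) = -8 - 2*A
U(m) = 2*m²*(1 + m) (U(m) = ((2*m)*(1 + m))*m = (2*m*(1 + m))*m = 2*m²*(1 + m))
v(r, V) = V + 2*r³*(1 + r) (v(r, V) = (2*r²*(1 + r))*r + V = 2*r³*(1 + r) + V = V + 2*r³*(1 + r))
-v(-61, c(-5, -10)) = -((-8 - 2*(-5)) + 2*(-61)³*(1 - 61)) = -((-8 + 10) + 2*(-226981)*(-60)) = -(2 + 27237720) = -1*27237722 = -27237722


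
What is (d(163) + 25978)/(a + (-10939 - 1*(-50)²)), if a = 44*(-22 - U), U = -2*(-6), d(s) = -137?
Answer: -25841/14935 ≈ -1.7302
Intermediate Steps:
U = 12
a = -1496 (a = 44*(-22 - 1*12) = 44*(-22 - 12) = 44*(-34) = -1496)
(d(163) + 25978)/(a + (-10939 - 1*(-50)²)) = (-137 + 25978)/(-1496 + (-10939 - 1*(-50)²)) = 25841/(-1496 + (-10939 - 1*2500)) = 25841/(-1496 + (-10939 - 2500)) = 25841/(-1496 - 13439) = 25841/(-14935) = 25841*(-1/14935) = -25841/14935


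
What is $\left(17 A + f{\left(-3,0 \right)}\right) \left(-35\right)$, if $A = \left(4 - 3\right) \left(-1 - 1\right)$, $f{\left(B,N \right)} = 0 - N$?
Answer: $1190$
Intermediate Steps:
$f{\left(B,N \right)} = - N$
$A = -2$ ($A = 1 \left(-2\right) = -2$)
$\left(17 A + f{\left(-3,0 \right)}\right) \left(-35\right) = \left(17 \left(-2\right) - 0\right) \left(-35\right) = \left(-34 + 0\right) \left(-35\right) = \left(-34\right) \left(-35\right) = 1190$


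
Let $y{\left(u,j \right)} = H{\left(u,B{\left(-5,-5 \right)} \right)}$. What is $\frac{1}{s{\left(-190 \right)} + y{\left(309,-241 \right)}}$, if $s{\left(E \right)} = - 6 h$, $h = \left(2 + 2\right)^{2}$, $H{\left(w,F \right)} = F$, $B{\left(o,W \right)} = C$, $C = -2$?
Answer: $- \frac{1}{98} \approx -0.010204$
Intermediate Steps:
$B{\left(o,W \right)} = -2$
$y{\left(u,j \right)} = -2$
$h = 16$ ($h = 4^{2} = 16$)
$s{\left(E \right)} = -96$ ($s{\left(E \right)} = \left(-6\right) 16 = -96$)
$\frac{1}{s{\left(-190 \right)} + y{\left(309,-241 \right)}} = \frac{1}{-96 - 2} = \frac{1}{-98} = - \frac{1}{98}$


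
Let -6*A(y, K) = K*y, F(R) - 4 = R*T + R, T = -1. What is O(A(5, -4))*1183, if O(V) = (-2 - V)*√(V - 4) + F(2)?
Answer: 4732 - 18928*I*√6/9 ≈ 4732.0 - 5151.5*I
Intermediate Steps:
F(R) = 4 (F(R) = 4 + (R*(-1) + R) = 4 + (-R + R) = 4 + 0 = 4)
A(y, K) = -K*y/6
O(V) = 4 + √(-4 + V)*(-2 - V) (O(V) = (-2 - V)*√(V - 4) + 4 = (-2 - V)*√(-4 + V) + 4 = √(-4 + V)*(-2 - V) + 4 = 4 + √(-4 + V)*(-2 - V))
O(A(5, -4))*1183 = (4 - 2*√(-4 - ⅙*(-4)*5) - (-⅙*(-4)*5)*√(-4 - ⅙*(-4)*5))*1183 = (4 - 2*√(-4 + 10/3) - 1*10/3*√(-4 + 10/3))*1183 = (4 - 2*I*√6/3 - 1*10/3*√(-⅔))*1183 = (4 - 2*I*√6/3 - 1*10/3*I*√6/3)*1183 = (4 - 2*I*√6/3 - 10*I*√6/9)*1183 = (4 - 16*I*√6/9)*1183 = 4732 - 18928*I*√6/9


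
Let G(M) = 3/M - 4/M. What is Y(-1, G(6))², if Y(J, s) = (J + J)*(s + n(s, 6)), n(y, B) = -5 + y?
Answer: 1024/9 ≈ 113.78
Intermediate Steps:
G(M) = -1/M
Y(J, s) = 2*J*(-5 + 2*s) (Y(J, s) = (J + J)*(s + (-5 + s)) = (2*J)*(-5 + 2*s) = 2*J*(-5 + 2*s))
Y(-1, G(6))² = (2*(-1)*(-5 + 2*(-1/6)))² = (2*(-1)*(-5 + 2*(-1*⅙)))² = (2*(-1)*(-5 + 2*(-⅙)))² = (2*(-1)*(-5 - ⅓))² = (2*(-1)*(-16/3))² = (32/3)² = 1024/9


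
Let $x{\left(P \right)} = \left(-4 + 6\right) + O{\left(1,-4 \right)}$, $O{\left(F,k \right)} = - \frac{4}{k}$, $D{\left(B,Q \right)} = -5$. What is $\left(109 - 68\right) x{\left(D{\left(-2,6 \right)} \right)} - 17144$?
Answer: $-17021$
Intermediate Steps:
$x{\left(P \right)} = 3$ ($x{\left(P \right)} = \left(-4 + 6\right) - \frac{4}{-4} = 2 - -1 = 2 + 1 = 3$)
$\left(109 - 68\right) x{\left(D{\left(-2,6 \right)} \right)} - 17144 = \left(109 - 68\right) 3 - 17144 = 41 \cdot 3 - 17144 = 123 - 17144 = -17021$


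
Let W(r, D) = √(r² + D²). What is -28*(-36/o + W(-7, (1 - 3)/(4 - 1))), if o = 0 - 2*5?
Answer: -504/5 - 28*√445/3 ≈ -297.69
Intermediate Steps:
W(r, D) = √(D² + r²)
o = -10 (o = 0 - 10 = -10)
-28*(-36/o + W(-7, (1 - 3)/(4 - 1))) = -28*(-36/(-10) + √(((1 - 3)/(4 - 1))² + (-7)²)) = -28*(-36*(-⅒) + √((-2/3)² + 49)) = -28*(18/5 + √((-2*⅓)² + 49)) = -28*(18/5 + √((-⅔)² + 49)) = -28*(18/5 + √(4/9 + 49)) = -28*(18/5 + √(445/9)) = -28*(18/5 + √445/3) = -504/5 - 28*√445/3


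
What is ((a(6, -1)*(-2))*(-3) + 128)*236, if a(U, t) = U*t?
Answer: 21712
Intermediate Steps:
((a(6, -1)*(-2))*(-3) + 128)*236 = (((6*(-1))*(-2))*(-3) + 128)*236 = (-6*(-2)*(-3) + 128)*236 = (12*(-3) + 128)*236 = (-36 + 128)*236 = 92*236 = 21712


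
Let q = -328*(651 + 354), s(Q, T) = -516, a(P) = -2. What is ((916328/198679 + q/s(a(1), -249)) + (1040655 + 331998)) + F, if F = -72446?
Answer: 11113421656013/8543197 ≈ 1.3009e+6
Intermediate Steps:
q = -329640 (q = -328*1005 = -329640)
((916328/198679 + q/s(a(1), -249)) + (1040655 + 331998)) + F = ((916328/198679 - 329640/(-516)) + (1040655 + 331998)) - 72446 = ((916328*(1/198679) - 329640*(-1/516)) + 1372653) - 72446 = ((916328/198679 + 27470/43) + 1372653) - 72446 = (5497114234/8543197 + 1372653) - 72446 = 11732342105875/8543197 - 72446 = 11113421656013/8543197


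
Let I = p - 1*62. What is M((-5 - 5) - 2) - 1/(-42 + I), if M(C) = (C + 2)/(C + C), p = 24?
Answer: 103/240 ≈ 0.42917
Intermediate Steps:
I = -38 (I = 24 - 1*62 = 24 - 62 = -38)
M(C) = (2 + C)/(2*C) (M(C) = (2 + C)/((2*C)) = (2 + C)*(1/(2*C)) = (2 + C)/(2*C))
M((-5 - 5) - 2) - 1/(-42 + I) = (2 + ((-5 - 5) - 2))/(2*((-5 - 5) - 2)) - 1/(-42 - 38) = (2 + (-10 - 2))/(2*(-10 - 2)) - 1/(-80) = (1/2)*(2 - 12)/(-12) - 1*(-1/80) = (1/2)*(-1/12)*(-10) + 1/80 = 5/12 + 1/80 = 103/240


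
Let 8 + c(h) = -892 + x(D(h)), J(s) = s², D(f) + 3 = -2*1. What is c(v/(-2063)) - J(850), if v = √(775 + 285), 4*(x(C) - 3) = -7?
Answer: -2893595/4 ≈ -7.2340e+5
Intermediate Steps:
D(f) = -5 (D(f) = -3 - 2*1 = -3 - 2 = -5)
x(C) = 5/4 (x(C) = 3 + (¼)*(-7) = 3 - 7/4 = 5/4)
v = 2*√265 (v = √1060 = 2*√265 ≈ 32.558)
c(h) = -3595/4 (c(h) = -8 + (-892 + 5/4) = -8 - 3563/4 = -3595/4)
c(v/(-2063)) - J(850) = -3595/4 - 1*850² = -3595/4 - 1*722500 = -3595/4 - 722500 = -2893595/4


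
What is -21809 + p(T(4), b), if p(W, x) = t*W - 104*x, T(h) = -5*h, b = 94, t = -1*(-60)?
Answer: -32785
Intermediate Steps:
t = 60
p(W, x) = -104*x + 60*W (p(W, x) = 60*W - 104*x = -104*x + 60*W)
-21809 + p(T(4), b) = -21809 + (-104*94 + 60*(-5*4)) = -21809 + (-9776 + 60*(-20)) = -21809 + (-9776 - 1200) = -21809 - 10976 = -32785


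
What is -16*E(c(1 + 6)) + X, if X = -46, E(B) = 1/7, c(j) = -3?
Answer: -338/7 ≈ -48.286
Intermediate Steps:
E(B) = 1/7
-16*E(c(1 + 6)) + X = -16*1/7 - 46 = -16/7 - 46 = -338/7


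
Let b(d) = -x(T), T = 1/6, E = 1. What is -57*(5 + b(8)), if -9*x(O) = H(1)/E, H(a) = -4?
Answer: -779/3 ≈ -259.67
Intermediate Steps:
T = ⅙ ≈ 0.16667
x(O) = 4/9 (x(O) = -(-4)/(9*1) = -(-4)/9 = -⅑*(-4) = 4/9)
b(d) = -4/9 (b(d) = -1*4/9 = -4/9)
-57*(5 + b(8)) = -57*(5 - 4/9) = -57*41/9 = -779/3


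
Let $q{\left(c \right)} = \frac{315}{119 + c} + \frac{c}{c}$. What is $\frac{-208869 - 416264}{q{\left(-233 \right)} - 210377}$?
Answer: $\frac{23755054}{7994393} \approx 2.9715$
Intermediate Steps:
$q{\left(c \right)} = 1 + \frac{315}{119 + c}$ ($q{\left(c \right)} = \frac{315}{119 + c} + 1 = 1 + \frac{315}{119 + c}$)
$\frac{-208869 - 416264}{q{\left(-233 \right)} - 210377} = \frac{-208869 - 416264}{\frac{434 - 233}{119 - 233} - 210377} = - \frac{625133}{\frac{1}{-114} \cdot 201 - 210377} = - \frac{625133}{\left(- \frac{1}{114}\right) 201 - 210377} = - \frac{625133}{- \frac{67}{38} - 210377} = - \frac{625133}{- \frac{7994393}{38}} = \left(-625133\right) \left(- \frac{38}{7994393}\right) = \frac{23755054}{7994393}$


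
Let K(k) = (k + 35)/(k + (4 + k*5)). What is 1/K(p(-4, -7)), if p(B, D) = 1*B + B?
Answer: -44/27 ≈ -1.6296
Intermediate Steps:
p(B, D) = 2*B (p(B, D) = B + B = 2*B)
K(k) = (35 + k)/(4 + 6*k) (K(k) = (35 + k)/(k + (4 + 5*k)) = (35 + k)/(4 + 6*k))
1/K(p(-4, -7)) = 1/((35 + 2*(-4))/(2*(2 + 3*(2*(-4))))) = 1/((35 - 8)/(2*(2 + 3*(-8)))) = 1/((½)*27/(2 - 24)) = 1/((½)*27/(-22)) = 1/((½)*(-1/22)*27) = 1/(-27/44) = -44/27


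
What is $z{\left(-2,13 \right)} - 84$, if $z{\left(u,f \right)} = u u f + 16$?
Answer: $-16$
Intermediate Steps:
$z{\left(u,f \right)} = 16 + f u^{2}$ ($z{\left(u,f \right)} = u^{2} f + 16 = f u^{2} + 16 = 16 + f u^{2}$)
$z{\left(-2,13 \right)} - 84 = \left(16 + 13 \left(-2\right)^{2}\right) - 84 = \left(16 + 13 \cdot 4\right) - 84 = \left(16 + 52\right) - 84 = 68 - 84 = -16$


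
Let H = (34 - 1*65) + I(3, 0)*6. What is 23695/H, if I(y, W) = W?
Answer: -23695/31 ≈ -764.35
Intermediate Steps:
H = -31 (H = (34 - 1*65) + 0*6 = (34 - 65) + 0 = -31 + 0 = -31)
23695/H = 23695/(-31) = 23695*(-1/31) = -23695/31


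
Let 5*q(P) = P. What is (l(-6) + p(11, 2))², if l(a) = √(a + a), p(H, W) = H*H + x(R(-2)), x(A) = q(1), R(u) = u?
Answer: 366936/25 + 2424*I*√3/5 ≈ 14677.0 + 839.7*I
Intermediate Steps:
q(P) = P/5
x(A) = ⅕ (x(A) = (⅕)*1 = ⅕)
p(H, W) = ⅕ + H² (p(H, W) = H*H + ⅕ = H² + ⅕ = ⅕ + H²)
l(a) = √2*√a (l(a) = √(2*a) = √2*√a)
(l(-6) + p(11, 2))² = (√2*√(-6) + (⅕ + 11²))² = (√2*(I*√6) + (⅕ + 121))² = (2*I*√3 + 606/5)² = (606/5 + 2*I*√3)²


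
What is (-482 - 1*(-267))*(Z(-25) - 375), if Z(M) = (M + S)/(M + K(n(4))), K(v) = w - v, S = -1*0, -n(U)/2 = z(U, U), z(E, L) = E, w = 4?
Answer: 1042750/13 ≈ 80212.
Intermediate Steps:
n(U) = -2*U
S = 0
K(v) = 4 - v
Z(M) = M/(12 + M) (Z(M) = (M + 0)/(M + (4 - (-2)*4)) = M/(M + (4 - 1*(-8))) = M/(M + (4 + 8)) = M/(M + 12) = M/(12 + M))
(-482 - 1*(-267))*(Z(-25) - 375) = (-482 - 1*(-267))*(-25/(12 - 25) - 375) = (-482 + 267)*(-25/(-13) - 375) = -215*(-25*(-1/13) - 375) = -215*(25/13 - 375) = -215*(-4850/13) = 1042750/13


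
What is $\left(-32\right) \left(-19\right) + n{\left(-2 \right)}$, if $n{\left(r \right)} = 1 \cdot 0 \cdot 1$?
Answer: $608$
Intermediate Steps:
$n{\left(r \right)} = 0$ ($n{\left(r \right)} = 0 \cdot 1 = 0$)
$\left(-32\right) \left(-19\right) + n{\left(-2 \right)} = \left(-32\right) \left(-19\right) + 0 = 608 + 0 = 608$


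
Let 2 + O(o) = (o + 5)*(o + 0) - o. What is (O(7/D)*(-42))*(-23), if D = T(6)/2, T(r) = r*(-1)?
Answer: -17066/3 ≈ -5688.7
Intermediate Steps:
T(r) = -r
D = -3 (D = -1*6/2 = -6*½ = -3)
O(o) = -2 - o + o*(5 + o) (O(o) = -2 + ((o + 5)*(o + 0) - o) = -2 + ((5 + o)*o - o) = -2 + (o*(5 + o) - o) = -2 + (-o + o*(5 + o)) = -2 - o + o*(5 + o))
(O(7/D)*(-42))*(-23) = ((-2 + (7/(-3))² + 4*(7/(-3)))*(-42))*(-23) = ((-2 + (7*(-⅓))² + 4*(7*(-⅓)))*(-42))*(-23) = ((-2 + (-7/3)² + 4*(-7/3))*(-42))*(-23) = ((-2 + 49/9 - 28/3)*(-42))*(-23) = -53/9*(-42)*(-23) = (742/3)*(-23) = -17066/3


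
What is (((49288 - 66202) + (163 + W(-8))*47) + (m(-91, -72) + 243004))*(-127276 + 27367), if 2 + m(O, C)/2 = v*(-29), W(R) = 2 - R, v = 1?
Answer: -23394591531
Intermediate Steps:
m(O, C) = -62 (m(O, C) = -4 + 2*(1*(-29)) = -4 + 2*(-29) = -4 - 58 = -62)
(((49288 - 66202) + (163 + W(-8))*47) + (m(-91, -72) + 243004))*(-127276 + 27367) = (((49288 - 66202) + (163 + (2 - 1*(-8)))*47) + (-62 + 243004))*(-127276 + 27367) = ((-16914 + (163 + (2 + 8))*47) + 242942)*(-99909) = ((-16914 + (163 + 10)*47) + 242942)*(-99909) = ((-16914 + 173*47) + 242942)*(-99909) = ((-16914 + 8131) + 242942)*(-99909) = (-8783 + 242942)*(-99909) = 234159*(-99909) = -23394591531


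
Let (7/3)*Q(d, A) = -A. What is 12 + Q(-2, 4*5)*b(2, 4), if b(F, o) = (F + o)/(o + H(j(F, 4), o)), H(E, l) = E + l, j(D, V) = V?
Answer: 54/7 ≈ 7.7143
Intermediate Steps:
Q(d, A) = -3*A/7 (Q(d, A) = 3*(-A)/7 = -3*A/7)
b(F, o) = (F + o)/(4 + 2*o) (b(F, o) = (F + o)/(o + (4 + o)) = (F + o)/(4 + 2*o))
12 + Q(-2, 4*5)*b(2, 4) = 12 + (-12*5/7)*((2 + 4)/(2*(2 + 4))) = 12 + (-3/7*20)*((1/2)*6/6) = 12 - 30*6/(7*6) = 12 - 60/7*1/2 = 12 - 30/7 = 54/7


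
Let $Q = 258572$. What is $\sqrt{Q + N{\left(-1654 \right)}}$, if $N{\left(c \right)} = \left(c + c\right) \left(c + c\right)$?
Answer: $6 \sqrt{311151} \approx 3346.9$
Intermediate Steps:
$N{\left(c \right)} = 4 c^{2}$ ($N{\left(c \right)} = 2 c 2 c = 4 c^{2}$)
$\sqrt{Q + N{\left(-1654 \right)}} = \sqrt{258572 + 4 \left(-1654\right)^{2}} = \sqrt{258572 + 4 \cdot 2735716} = \sqrt{258572 + 10942864} = \sqrt{11201436} = 6 \sqrt{311151}$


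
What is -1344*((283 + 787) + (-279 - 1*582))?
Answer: -280896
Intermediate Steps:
-1344*((283 + 787) + (-279 - 1*582)) = -1344*(1070 + (-279 - 582)) = -1344*(1070 - 861) = -1344*209 = -280896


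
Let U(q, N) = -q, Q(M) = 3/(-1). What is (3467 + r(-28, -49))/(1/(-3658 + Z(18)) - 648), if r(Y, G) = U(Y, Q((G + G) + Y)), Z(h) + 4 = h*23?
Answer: -2270352/420941 ≈ -5.3935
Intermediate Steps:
Z(h) = -4 + 23*h (Z(h) = -4 + h*23 = -4 + 23*h)
Q(M) = -3 (Q(M) = 3*(-1) = -3)
r(Y, G) = -Y
(3467 + r(-28, -49))/(1/(-3658 + Z(18)) - 648) = (3467 - 1*(-28))/(1/(-3658 + (-4 + 23*18)) - 648) = (3467 + 28)/(1/(-3658 + (-4 + 414)) - 648) = 3495/(1/(-3658 + 410) - 648) = 3495/(1/(-3248) - 648) = 3495/(-1/3248 - 648) = 3495/(-2104705/3248) = 3495*(-3248/2104705) = -2270352/420941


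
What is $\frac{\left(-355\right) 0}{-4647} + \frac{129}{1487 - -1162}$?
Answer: $\frac{43}{883} \approx 0.048698$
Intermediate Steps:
$\frac{\left(-355\right) 0}{-4647} + \frac{129}{1487 - -1162} = 0 \left(- \frac{1}{4647}\right) + \frac{129}{1487 + 1162} = 0 + \frac{129}{2649} = 0 + 129 \cdot \frac{1}{2649} = 0 + \frac{43}{883} = \frac{43}{883}$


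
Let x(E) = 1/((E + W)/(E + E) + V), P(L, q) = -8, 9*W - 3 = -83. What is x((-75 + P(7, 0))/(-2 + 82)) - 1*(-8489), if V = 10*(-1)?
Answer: 66153283/7793 ≈ 8488.8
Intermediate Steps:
W = -80/9 (W = ⅓ + (⅑)*(-83) = ⅓ - 83/9 = -80/9 ≈ -8.8889)
V = -10
x(E) = 1/(-10 + (-80/9 + E)/(2*E)) (x(E) = 1/((E - 80/9)/(E + E) - 10) = 1/((-80/9 + E)/((2*E)) - 10) = 1/((-80/9 + E)*(1/(2*E)) - 10) = 1/((-80/9 + E)/(2*E) - 10) = 1/(-10 + (-80/9 + E)/(2*E)))
x((-75 + P(7, 0))/(-2 + 82)) - 1*(-8489) = 18*((-75 - 8)/(-2 + 82))/(-80 - 171*(-75 - 8)/(-2 + 82)) - 1*(-8489) = 18*(-83/80)/(-80 - (-14193)/80) + 8489 = 18*(-83*1/80)/(-80 - (-14193)/80) + 8489 = 18*(-83/80)/(-80 - 171*(-83/80)) + 8489 = 18*(-83/80)/(-80 + 14193/80) + 8489 = 18*(-83/80)/(7793/80) + 8489 = 18*(-83/80)*(80/7793) + 8489 = -1494/7793 + 8489 = 66153283/7793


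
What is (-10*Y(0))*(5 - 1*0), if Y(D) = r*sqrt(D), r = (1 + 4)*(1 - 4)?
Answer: 0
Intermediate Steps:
r = -15 (r = 5*(-3) = -15)
Y(D) = -15*sqrt(D)
(-10*Y(0))*(5 - 1*0) = (-(-150)*sqrt(0))*(5 - 1*0) = (-(-150)*0)*(5 + 0) = -10*0*5 = 0*5 = 0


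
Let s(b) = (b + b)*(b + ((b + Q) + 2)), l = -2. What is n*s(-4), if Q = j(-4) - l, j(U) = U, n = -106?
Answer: -6784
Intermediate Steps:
Q = -2 (Q = -4 - 1*(-2) = -4 + 2 = -2)
s(b) = 4*b² (s(b) = (b + b)*(b + ((b - 2) + 2)) = (2*b)*(b + ((-2 + b) + 2)) = (2*b)*(b + b) = (2*b)*(2*b) = 4*b²)
n*s(-4) = -424*(-4)² = -424*16 = -106*64 = -6784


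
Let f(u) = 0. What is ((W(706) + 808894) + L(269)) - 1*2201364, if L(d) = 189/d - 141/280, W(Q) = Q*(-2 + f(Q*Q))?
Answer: -104987177249/75320 ≈ -1.3939e+6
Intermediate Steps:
W(Q) = -2*Q (W(Q) = Q*(-2 + 0) = Q*(-2) = -2*Q)
L(d) = -141/280 + 189/d (L(d) = 189/d - 141*1/280 = 189/d - 141/280 = -141/280 + 189/d)
((W(706) + 808894) + L(269)) - 1*2201364 = ((-2*706 + 808894) + (-141/280 + 189/269)) - 1*2201364 = ((-1412 + 808894) + (-141/280 + 189*(1/269))) - 2201364 = (807482 + (-141/280 + 189/269)) - 2201364 = (807482 + 14991/75320) - 2201364 = 60819559231/75320 - 2201364 = -104987177249/75320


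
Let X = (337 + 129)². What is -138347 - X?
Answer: -355503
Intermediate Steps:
X = 217156 (X = 466² = 217156)
-138347 - X = -138347 - 1*217156 = -138347 - 217156 = -355503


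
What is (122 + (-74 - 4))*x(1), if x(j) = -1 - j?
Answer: -88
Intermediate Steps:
(122 + (-74 - 4))*x(1) = (122 + (-74 - 4))*(-1 - 1*1) = (122 - 78)*(-1 - 1) = 44*(-2) = -88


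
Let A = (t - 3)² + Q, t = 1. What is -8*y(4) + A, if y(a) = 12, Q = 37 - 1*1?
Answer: -56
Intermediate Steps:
Q = 36 (Q = 37 - 1 = 36)
A = 40 (A = (1 - 3)² + 36 = (-2)² + 36 = 4 + 36 = 40)
-8*y(4) + A = -8*12 + 40 = -96 + 40 = -56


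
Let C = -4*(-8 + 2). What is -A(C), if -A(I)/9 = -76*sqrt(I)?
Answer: -1368*sqrt(6) ≈ -3350.9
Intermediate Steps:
C = 24 (C = -4*(-6) = 24)
A(I) = 684*sqrt(I) (A(I) = -(-684)*sqrt(I) = 684*sqrt(I))
-A(C) = -684*sqrt(24) = -684*2*sqrt(6) = -1368*sqrt(6)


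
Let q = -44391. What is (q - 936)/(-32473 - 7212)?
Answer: 45327/39685 ≈ 1.1422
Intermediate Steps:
(q - 936)/(-32473 - 7212) = (-44391 - 936)/(-32473 - 7212) = -45327/(-39685) = -45327*(-1/39685) = 45327/39685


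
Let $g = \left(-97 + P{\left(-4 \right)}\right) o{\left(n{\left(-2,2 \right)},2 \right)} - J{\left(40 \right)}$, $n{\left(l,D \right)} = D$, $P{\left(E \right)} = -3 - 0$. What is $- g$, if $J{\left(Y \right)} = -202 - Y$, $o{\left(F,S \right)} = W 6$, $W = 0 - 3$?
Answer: $-2042$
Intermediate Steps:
$W = -3$ ($W = 0 - 3 = -3$)
$P{\left(E \right)} = -3$ ($P{\left(E \right)} = -3 + 0 = -3$)
$o{\left(F,S \right)} = -18$ ($o{\left(F,S \right)} = \left(-3\right) 6 = -18$)
$g = 2042$ ($g = \left(-97 - 3\right) \left(-18\right) - \left(-202 - 40\right) = \left(-100\right) \left(-18\right) - \left(-202 - 40\right) = 1800 - -242 = 1800 + 242 = 2042$)
$- g = \left(-1\right) 2042 = -2042$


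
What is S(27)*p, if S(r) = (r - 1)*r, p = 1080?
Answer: 758160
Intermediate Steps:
S(r) = r*(-1 + r) (S(r) = (-1 + r)*r = r*(-1 + r))
S(27)*p = (27*(-1 + 27))*1080 = (27*26)*1080 = 702*1080 = 758160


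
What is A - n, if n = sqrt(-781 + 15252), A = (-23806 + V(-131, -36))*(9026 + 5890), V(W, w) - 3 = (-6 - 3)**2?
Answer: -353837352 - sqrt(14471) ≈ -3.5384e+8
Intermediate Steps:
V(W, w) = 84 (V(W, w) = 3 + (-6 - 3)**2 = 3 + (-9)**2 = 3 + 81 = 84)
A = -353837352 (A = (-23806 + 84)*(9026 + 5890) = -23722*14916 = -353837352)
n = sqrt(14471) ≈ 120.30
A - n = -353837352 - sqrt(14471)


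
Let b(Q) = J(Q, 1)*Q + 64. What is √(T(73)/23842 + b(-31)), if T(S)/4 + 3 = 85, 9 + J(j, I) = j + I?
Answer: √180908291837/11921 ≈ 35.679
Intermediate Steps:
J(j, I) = -9 + I + j (J(j, I) = -9 + (j + I) = -9 + (I + j) = -9 + I + j)
T(S) = 328 (T(S) = -12 + 4*85 = -12 + 340 = 328)
b(Q) = 64 + Q*(-8 + Q) (b(Q) = (-9 + 1 + Q)*Q + 64 = (-8 + Q)*Q + 64 = Q*(-8 + Q) + 64 = 64 + Q*(-8 + Q))
√(T(73)/23842 + b(-31)) = √(328/23842 + (64 - 31*(-8 - 31))) = √(328*(1/23842) + (64 - 31*(-39))) = √(164/11921 + (64 + 1209)) = √(164/11921 + 1273) = √(15175597/11921) = √180908291837/11921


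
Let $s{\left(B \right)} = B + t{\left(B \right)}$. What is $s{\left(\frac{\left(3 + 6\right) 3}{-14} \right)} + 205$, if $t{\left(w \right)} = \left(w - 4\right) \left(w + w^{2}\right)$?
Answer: $\frac{528095}{2744} \approx 192.45$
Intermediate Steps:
$t{\left(w \right)} = \left(-4 + w\right) \left(w + w^{2}\right)$
$s{\left(B \right)} = B + B \left(-4 + B^{2} - 3 B\right)$
$s{\left(\frac{\left(3 + 6\right) 3}{-14} \right)} + 205 = \frac{\left(3 + 6\right) 3}{-14} \left(-3 + \left(\frac{\left(3 + 6\right) 3}{-14}\right)^{2} - 3 \frac{\left(3 + 6\right) 3}{-14}\right) + 205 = 9 \cdot 3 \left(- \frac{1}{14}\right) \left(-3 + \left(9 \cdot 3 \left(- \frac{1}{14}\right)\right)^{2} - 3 \cdot 9 \cdot 3 \left(- \frac{1}{14}\right)\right) + 205 = 27 \left(- \frac{1}{14}\right) \left(-3 + \left(27 \left(- \frac{1}{14}\right)\right)^{2} - 3 \cdot 27 \left(- \frac{1}{14}\right)\right) + 205 = - \frac{27 \left(-3 + \left(- \frac{27}{14}\right)^{2} - - \frac{81}{14}\right)}{14} + 205 = - \frac{27 \left(-3 + \frac{729}{196} + \frac{81}{14}\right)}{14} + 205 = \left(- \frac{27}{14}\right) \frac{1275}{196} + 205 = - \frac{34425}{2744} + 205 = \frac{528095}{2744}$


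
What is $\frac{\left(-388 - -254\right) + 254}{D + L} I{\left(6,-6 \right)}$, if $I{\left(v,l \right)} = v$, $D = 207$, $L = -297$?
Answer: $-8$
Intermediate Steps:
$\frac{\left(-388 - -254\right) + 254}{D + L} I{\left(6,-6 \right)} = \frac{\left(-388 - -254\right) + 254}{207 - 297} \cdot 6 = \frac{\left(-388 + 254\right) + 254}{-90} \cdot 6 = \left(-134 + 254\right) \left(- \frac{1}{90}\right) 6 = 120 \left(- \frac{1}{90}\right) 6 = \left(- \frac{4}{3}\right) 6 = -8$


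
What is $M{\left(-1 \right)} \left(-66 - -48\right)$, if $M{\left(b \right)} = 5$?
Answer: $-90$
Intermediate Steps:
$M{\left(-1 \right)} \left(-66 - -48\right) = 5 \left(-66 - -48\right) = 5 \left(-66 + 48\right) = 5 \left(-18\right) = -90$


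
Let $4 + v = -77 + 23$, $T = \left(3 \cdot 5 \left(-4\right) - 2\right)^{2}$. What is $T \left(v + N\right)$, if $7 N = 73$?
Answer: $- \frac{1280052}{7} \approx -1.8286 \cdot 10^{5}$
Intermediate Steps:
$T = 3844$ ($T = \left(15 \left(-4\right) - 2\right)^{2} = \left(-60 - 2\right)^{2} = \left(-62\right)^{2} = 3844$)
$v = -58$ ($v = -4 + \left(-77 + 23\right) = -4 - 54 = -58$)
$N = \frac{73}{7}$ ($N = \frac{1}{7} \cdot 73 = \frac{73}{7} \approx 10.429$)
$T \left(v + N\right) = 3844 \left(-58 + \frac{73}{7}\right) = 3844 \left(- \frac{333}{7}\right) = - \frac{1280052}{7}$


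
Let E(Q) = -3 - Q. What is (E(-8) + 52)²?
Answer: 3249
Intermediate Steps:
(E(-8) + 52)² = ((-3 - 1*(-8)) + 52)² = ((-3 + 8) + 52)² = (5 + 52)² = 57² = 3249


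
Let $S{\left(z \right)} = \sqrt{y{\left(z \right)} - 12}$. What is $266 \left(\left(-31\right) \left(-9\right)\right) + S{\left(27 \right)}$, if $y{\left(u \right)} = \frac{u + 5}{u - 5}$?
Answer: $74214 + \frac{2 i \sqrt{319}}{11} \approx 74214.0 + 3.2474 i$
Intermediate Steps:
$y{\left(u \right)} = \frac{5 + u}{-5 + u}$
$S{\left(z \right)} = \sqrt{-12 + \frac{5 + z}{-5 + z}}$ ($S{\left(z \right)} = \sqrt{\frac{5 + z}{-5 + z} - 12} = \sqrt{-12 + \frac{5 + z}{-5 + z}}$)
$266 \left(\left(-31\right) \left(-9\right)\right) + S{\left(27 \right)} = 266 \left(\left(-31\right) \left(-9\right)\right) + \sqrt{\frac{65 - 297}{-5 + 27}} = 266 \cdot 279 + \sqrt{\frac{65 - 297}{22}} = 74214 + \sqrt{\frac{1}{22} \left(-232\right)} = 74214 + \sqrt{- \frac{116}{11}} = 74214 + \frac{2 i \sqrt{319}}{11}$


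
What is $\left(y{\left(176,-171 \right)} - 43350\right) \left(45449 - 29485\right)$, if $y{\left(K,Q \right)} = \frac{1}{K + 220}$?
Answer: $- \frac{68511896609}{99} \approx -6.9204 \cdot 10^{8}$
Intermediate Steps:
$y{\left(K,Q \right)} = \frac{1}{220 + K}$
$\left(y{\left(176,-171 \right)} - 43350\right) \left(45449 - 29485\right) = \left(\frac{1}{220 + 176} - 43350\right) \left(45449 - 29485\right) = \left(\frac{1}{396} - 43350\right) 15964 = \left(- \frac{17166599}{396}\right) 15964 = - \frac{68511896609}{99}$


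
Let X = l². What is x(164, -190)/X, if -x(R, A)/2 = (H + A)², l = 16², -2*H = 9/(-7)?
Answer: -7027801/6422528 ≈ -1.0942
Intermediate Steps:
H = 9/14 (H = -9/(2*(-7)) = -9*(-1)/(2*7) = -½*(-9/7) = 9/14 ≈ 0.64286)
l = 256
x(R, A) = -2*(9/14 + A)²
X = 65536 (X = 256² = 65536)
x(164, -190)/X = -(9 + 14*(-190))²/98/65536 = -(9 - 2660)²/98*(1/65536) = -1/98*(-2651)²*(1/65536) = -1/98*7027801*(1/65536) = -7027801/98*1/65536 = -7027801/6422528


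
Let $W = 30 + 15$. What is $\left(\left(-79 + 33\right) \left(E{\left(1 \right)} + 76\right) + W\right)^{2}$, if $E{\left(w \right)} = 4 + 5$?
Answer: $14938225$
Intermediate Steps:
$E{\left(w \right)} = 9$
$W = 45$
$\left(\left(-79 + 33\right) \left(E{\left(1 \right)} + 76\right) + W\right)^{2} = \left(\left(-79 + 33\right) \left(9 + 76\right) + 45\right)^{2} = \left(\left(-46\right) 85 + 45\right)^{2} = \left(-3910 + 45\right)^{2} = \left(-3865\right)^{2} = 14938225$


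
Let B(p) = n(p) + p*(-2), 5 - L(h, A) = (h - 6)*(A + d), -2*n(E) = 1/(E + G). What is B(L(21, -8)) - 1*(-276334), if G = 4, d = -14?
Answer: 186900191/678 ≈ 2.7566e+5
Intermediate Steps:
n(E) = -1/(2*(4 + E)) (n(E) = -1/(2*(E + 4)) = -1/(2*(4 + E)))
L(h, A) = 5 - (-14 + A)*(-6 + h) (L(h, A) = 5 - (h - 6)*(A - 14) = 5 - (-6 + h)*(-14 + A) = 5 - (-14 + A)*(-6 + h))
B(p) = -1/(8 + 2*p) - 2*p (B(p) = -1/(8 + 2*p) + p*(-2) = -1/(8 + 2*p) - 2*p)
B(L(21, -8)) - 1*(-276334) = (-1 - 4*(-79 + 6*(-8) + 14*21 - 1*(-8)*21)*(4 + (-79 + 6*(-8) + 14*21 - 1*(-8)*21)))/(2*(4 + (-79 + 6*(-8) + 14*21 - 1*(-8)*21))) - 1*(-276334) = (-1 - 4*(-79 - 48 + 294 + 168)*(4 + (-79 - 48 + 294 + 168)))/(2*(4 + (-79 - 48 + 294 + 168))) + 276334 = (-1 - 4*335*(4 + 335))/(2*(4 + 335)) + 276334 = (1/2)*(-1 - 4*335*339)/339 + 276334 = (1/2)*(1/339)*(-1 - 454260) + 276334 = (1/2)*(1/339)*(-454261) + 276334 = -454261/678 + 276334 = 186900191/678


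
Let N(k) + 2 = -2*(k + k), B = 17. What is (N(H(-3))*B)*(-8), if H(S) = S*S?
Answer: 5168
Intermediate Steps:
H(S) = S²
N(k) = -2 - 4*k (N(k) = -2 - 2*(k + k) = -2 - 4*k)
(N(H(-3))*B)*(-8) = ((-2 - 4*(-3)²)*17)*(-8) = ((-2 - 4*9)*17)*(-8) = ((-2 - 36)*17)*(-8) = -38*17*(-8) = -646*(-8) = 5168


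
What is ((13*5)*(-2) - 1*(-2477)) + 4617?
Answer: 6964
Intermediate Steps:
((13*5)*(-2) - 1*(-2477)) + 4617 = (65*(-2) + 2477) + 4617 = (-130 + 2477) + 4617 = 2347 + 4617 = 6964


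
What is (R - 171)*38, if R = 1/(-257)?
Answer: -1670024/257 ≈ -6498.1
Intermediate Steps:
R = -1/257 ≈ -0.0038911
(R - 171)*38 = (-1/257 - 171)*38 = -43948/257*38 = -1670024/257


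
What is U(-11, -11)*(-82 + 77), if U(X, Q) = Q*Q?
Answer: -605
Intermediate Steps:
U(X, Q) = Q²
U(-11, -11)*(-82 + 77) = (-11)²*(-82 + 77) = 121*(-5) = -605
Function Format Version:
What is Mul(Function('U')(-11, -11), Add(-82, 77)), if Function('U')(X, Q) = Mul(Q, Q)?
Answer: -605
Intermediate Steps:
Function('U')(X, Q) = Pow(Q, 2)
Mul(Function('U')(-11, -11), Add(-82, 77)) = Mul(Pow(-11, 2), Add(-82, 77)) = Mul(121, -5) = -605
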